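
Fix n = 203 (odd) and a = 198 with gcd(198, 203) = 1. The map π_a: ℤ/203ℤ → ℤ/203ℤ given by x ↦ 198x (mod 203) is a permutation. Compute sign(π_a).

Trace 1: π^k(1) = [1, 198, 25, 78, 16, 123, 197] for k=0..6.
15 cycles of lengths [21, 21, 21, 21, 21, 21, 21, 21, 7, 7, 7, 7, 3, 3, 1].
15 cycles on 203: each ℓ→(−1)^(ℓ−1), product (−1)^188 = +1.
Via Zolotarev, sign(π_{198}) = (198|203) = +1.

+1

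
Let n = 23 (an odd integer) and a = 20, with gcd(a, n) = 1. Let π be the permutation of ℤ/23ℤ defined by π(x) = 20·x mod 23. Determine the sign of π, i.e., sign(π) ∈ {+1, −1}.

Start at x=11: 11 → 13 → 7 → 2 → 17 → 18 → 15 → … (one orbit).
Cycle type of π: 22 + 1; total 2 cycles.
23 − 2 = 21 transpositions; sign(π) = (−1)^21 = -1.
(20|23)_J = -1 (Zolotarev's lemma cross-check).

-1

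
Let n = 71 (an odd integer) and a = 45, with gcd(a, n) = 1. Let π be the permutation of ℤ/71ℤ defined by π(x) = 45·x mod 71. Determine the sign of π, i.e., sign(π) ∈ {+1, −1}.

+1

Start at x=30: 30 → 1 → 45 → 37 → 32 → 20 → 48 → 30 (one orbit).
11 cycles of lengths [7, 7, 7, 7, 7, 7, 7, 7, 7, 7, 1].
71 − 11 = 60 transpositions; sign(π) = (−1)^60 = +1.
(45|71)_J = +1 (Zolotarev's lemma cross-check).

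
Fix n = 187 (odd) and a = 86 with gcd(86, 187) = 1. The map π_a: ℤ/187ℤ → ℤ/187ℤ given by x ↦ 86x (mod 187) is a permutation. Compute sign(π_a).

Trace 86: π^k(86) = [86, 103, 69, 137, 1] for k=0..4.
51 cycles of lengths [5, 5, 5, 5, 5, 5, 5, 5, 5, 5, 5, 5, 5, 5, 5, 5, 5, 5, 5, 5, 5, 5, 5, 5, 5, 5, 5, 5, 5, 5, 5, 5, 5, 5, 1, 1, 1, 1, 1, 1, 1, 1, 1, 1, 1, 1, 1, 1, 1, 1, 1].
sign(π) = (−1)^{n − #cycles} = (−1)^{187−51} = (−1)^136 = +1.
The Jacobi symbol (86|187) = +1 (Zolotarev) agrees.

+1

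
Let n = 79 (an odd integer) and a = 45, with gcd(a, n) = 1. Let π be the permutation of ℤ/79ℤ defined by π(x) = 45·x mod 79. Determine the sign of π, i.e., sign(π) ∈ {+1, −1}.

Start at x=26: 26 → 64 → 36 → 40 → 62 → 25 → 19 → … (one orbit).
Cycle lengths of π_45 on ℤ/79ℤ: [39, 39, 1]; 3 cycles in total.
79 − 3 = 76 transpositions; sign(π) = (−1)^76 = +1.
The Jacobi symbol (45|79) = +1 (Zolotarev) agrees.

+1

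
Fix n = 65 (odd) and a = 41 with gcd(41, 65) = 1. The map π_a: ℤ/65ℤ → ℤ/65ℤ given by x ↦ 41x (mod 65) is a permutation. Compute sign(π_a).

-1

Start at x=1: 1 → 41 → 56 → 21 → 16 → 6 → 51 → … (one orbit).
π_41 has 10 disjoint cycles with lengths [12, 12, 12, 12, 12, 1, 1, 1, 1, 1] on {0,…,64}.
With 10 cycles on 65 points, sign = (−1)^{65−10} = -1.
Via Zolotarev, sign(π_{41}) = (41|65) = -1.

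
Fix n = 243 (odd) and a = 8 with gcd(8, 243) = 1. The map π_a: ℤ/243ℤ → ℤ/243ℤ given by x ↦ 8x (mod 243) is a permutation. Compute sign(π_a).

-1

Start at x=91: 91 → 242 → 235 → 179 → 217 → 35 → 37 → … (one orbit).
Cycle lengths of π_8 on ℤ/243ℤ: [54, 54, 54, 18, 18, 18, 6, 6, 6, 2, 2, 2, 2, 1]; 14 cycles in total.
14 cycles on 243: each ℓ→(−1)^(ℓ−1), product (−1)^229 = -1.
Via Zolotarev, sign(π_{8}) = (8|243) = -1.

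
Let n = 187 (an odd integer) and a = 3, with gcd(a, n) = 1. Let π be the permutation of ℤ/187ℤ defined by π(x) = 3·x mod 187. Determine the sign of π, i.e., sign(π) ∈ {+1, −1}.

-1

Orbit of 1 under x↦3x: [1, 3, 9, 27, 81, 56, 168]… (length divides ord_187(3)).
Cycle lengths of π_3 on ℤ/187ℤ: [80, 80, 16, 5, 5, 1]; 6 cycles in total.
With 6 cycles on 187 points, sign = (−1)^{187−6} = -1.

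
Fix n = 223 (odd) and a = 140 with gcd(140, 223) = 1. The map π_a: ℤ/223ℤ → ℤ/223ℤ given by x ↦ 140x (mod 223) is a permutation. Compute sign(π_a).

-1

Start at x=122: 122 → 132 → 194 → 177 → 27 → 212 → 21 → … (one orbit).
Decompose π into cycles: lengths [222, 1] (2 cycles, including the fixed point 0).
223 − 2 = 221 transpositions; sign(π) = (−1)^221 = -1.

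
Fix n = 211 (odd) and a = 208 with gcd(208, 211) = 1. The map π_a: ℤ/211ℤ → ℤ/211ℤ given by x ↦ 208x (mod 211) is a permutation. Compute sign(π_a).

Start at x=49: 49 → 64 → 19 → 154 → 171 → 120 → 62 → … (one orbit).
The orbit structure of x ↦ 208x mod 211: 3 orbits of sizes [105, 105, 1].
Σ(ℓ_i−1) = 211−3 = 208; sign = (−1)^208 = +1.

+1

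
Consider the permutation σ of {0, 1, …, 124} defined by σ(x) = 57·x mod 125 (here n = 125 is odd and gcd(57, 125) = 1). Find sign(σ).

-1

Start at x=68: 68 → 1 → 57 → 124 → 68 (one orbit).
32 cycles of lengths [4, 4, 4, 4, 4, 4, 4, 4, 4, 4, 4, 4, 4, 4, 4, 4, 4, 4, 4, 4, 4, 4, 4, 4, 4, 4, 4, 4, 4, 4, 4, 1].
Σ(ℓ_i−1) = 125−32 = 93; sign = (−1)^93 = -1.
Zolotarev: (57|125) = -1, matching the cycle-count sign.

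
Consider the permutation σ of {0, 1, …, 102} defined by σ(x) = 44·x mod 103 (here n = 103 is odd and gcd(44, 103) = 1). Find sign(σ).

Trace 95: π^k(95) = [95, 60, 65, 79, 77, 92, 31] for k=0..6.
2 cycles of lengths [102, 1].
2 cycles on 103: each ℓ→(−1)^(ℓ−1), product (−1)^101 = -1.
Check: (44/103) = -1 by Zolotarev.

-1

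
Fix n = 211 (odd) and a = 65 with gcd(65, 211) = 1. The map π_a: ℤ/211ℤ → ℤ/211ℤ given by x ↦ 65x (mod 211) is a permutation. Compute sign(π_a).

Trace 58: π^k(58) = [58, 183, 79, 71, 184, 144, 76] for k=0..6.
The orbit structure of x ↦ 65x mod 211: 7 orbits of sizes [35, 35, 35, 35, 35, 35, 1].
7 cycles on 211: each ℓ→(−1)^(ℓ−1), product (−1)^204 = +1.
The Jacobi symbol (65|211) = +1 (Zolotarev) agrees.

+1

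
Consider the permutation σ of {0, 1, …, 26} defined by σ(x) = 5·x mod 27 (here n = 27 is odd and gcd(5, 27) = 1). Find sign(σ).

-1

Trace 11: π^k(11) = [11, 1, 5, 25, 17, 4, 20] for k=0..6.
The orbit structure of x ↦ 5x mod 27: 4 orbits of sizes [18, 6, 2, 1].
With 4 cycles on 27 points, sign = (−1)^{27−4} = -1.
Check: (5/27) = -1 by Zolotarev.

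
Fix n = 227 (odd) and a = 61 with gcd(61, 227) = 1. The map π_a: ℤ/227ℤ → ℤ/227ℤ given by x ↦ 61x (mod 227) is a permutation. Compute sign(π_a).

-1

Orbit of 196 under x↦61x: [196, 152, 192, 135, 63, 211, 159]… (length divides ord_227(61)).
The orbit structure of x ↦ 61x mod 227: 2 orbits of sizes [226, 1].
227 − 2 = 225 transpositions; sign(π) = (−1)^225 = -1.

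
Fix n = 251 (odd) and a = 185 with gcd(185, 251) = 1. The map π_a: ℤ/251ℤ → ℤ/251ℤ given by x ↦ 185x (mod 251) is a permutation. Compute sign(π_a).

Start at x=214: 214 → 183 → 221 → 223 → 91 → 18 → 67 → … (one orbit).
The orbit structure of x ↦ 185x mod 251: 2 orbits of sizes [250, 1].
251 − 2 = 249 transpositions; sign(π) = (−1)^249 = -1.

-1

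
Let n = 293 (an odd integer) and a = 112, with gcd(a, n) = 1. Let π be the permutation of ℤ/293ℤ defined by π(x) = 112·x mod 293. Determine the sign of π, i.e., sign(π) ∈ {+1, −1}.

Orbit of 3 under x↦112x: [3, 43, 128, 272, 285, 276, 147]… (length divides ord_293(112)).
Cycle type of π: 292 + 1; total 2 cycles.
sign(π) = (−1)^{n − #cycles} = (−1)^{293−2} = (−1)^291 = -1.
Check: (112/293) = -1 by Zolotarev.

-1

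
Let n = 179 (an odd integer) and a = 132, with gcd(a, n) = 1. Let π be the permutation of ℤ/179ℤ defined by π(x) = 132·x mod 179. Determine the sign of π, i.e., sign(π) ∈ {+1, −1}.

-1

Start at x=138: 138 → 137 → 5 → 123 → 126 → 164 → 168 → … (one orbit).
Decompose π into cycles: lengths [178, 1] (2 cycles, including the fixed point 0).
Σ(ℓ_i−1) = 179−2 = 177; sign = (−1)^177 = -1.
(132|179)_J = -1 (Zolotarev's lemma cross-check).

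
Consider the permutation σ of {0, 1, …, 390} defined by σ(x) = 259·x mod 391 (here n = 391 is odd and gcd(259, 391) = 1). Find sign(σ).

Orbit of 81 under x↦259x: [81, 256, 225, 16, 234, 1, 259]… (length divides ord_391(259)).
Decompose π into cycles: lengths [44, 44, 44, 44, 44, 44, 44, 44, 11, 11, 4, 4, 4, 4, 1] (15 cycles, including the fixed point 0).
Σ(ℓ_i−1) = 391−15 = 376; sign = (−1)^376 = +1.
Check: (259/391) = +1 by Zolotarev.

+1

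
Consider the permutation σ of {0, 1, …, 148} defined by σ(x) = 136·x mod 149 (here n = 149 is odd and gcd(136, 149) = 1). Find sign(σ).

Orbit of 139 under x↦136x: [139, 130, 98, 67, 23, 148, 13]… (length divides ord_149(136)).
Decompose π into cycles: lengths [148, 1] (2 cycles, including the fixed point 0).
149 − 2 = 147 transpositions; sign(π) = (−1)^147 = -1.

-1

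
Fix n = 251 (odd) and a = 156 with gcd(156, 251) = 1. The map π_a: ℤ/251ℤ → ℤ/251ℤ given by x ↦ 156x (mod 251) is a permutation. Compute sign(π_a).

Orbit of 205 under x↦156x: [205, 103, 4, 122, 207, 164, 233]… (length divides ord_251(156)).
π_156 has 3 disjoint cycles with lengths [125, 125, 1] on {0,…,250}.
Σ(ℓ_i−1) = 251−3 = 248; sign = (−1)^248 = +1.

+1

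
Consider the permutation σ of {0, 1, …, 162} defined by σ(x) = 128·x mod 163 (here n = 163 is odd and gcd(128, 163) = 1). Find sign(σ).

Trace 128: π^k(128) = [128, 84, 157, 47, 148, 36, 44] for k=0..6.
π_128 has 2 disjoint cycles with lengths [162, 1] on {0,…,162}.
n − c = 163 − 2 = 161; sign = (−1)^161 = -1.

-1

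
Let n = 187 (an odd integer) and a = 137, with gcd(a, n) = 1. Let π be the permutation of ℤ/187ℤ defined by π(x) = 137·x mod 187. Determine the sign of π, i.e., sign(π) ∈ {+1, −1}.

Start at x=103: 103 → 86 → 1 → 137 → 69 → 103 (one orbit).
Cycle type of π: 5×34 + 1×17; total 51 cycles.
With 51 cycles on 187 points, sign = (−1)^{187−51} = +1.
(137|187)_J = +1 (Zolotarev's lemma cross-check).

+1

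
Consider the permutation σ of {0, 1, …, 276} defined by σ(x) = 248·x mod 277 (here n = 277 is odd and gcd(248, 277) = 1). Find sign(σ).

Orbit of 248 under x↦248x: [248, 10, 264, 100, 147, 169, 85]… (length divides ord_277(248)).
Decompose π into cycles: lengths [69, 69, 69, 69, 1] (5 cycles, including the fixed point 0).
With 5 cycles on 277 points, sign = (−1)^{277−5} = +1.
Zolotarev: (248|277) = +1, matching the cycle-count sign.

+1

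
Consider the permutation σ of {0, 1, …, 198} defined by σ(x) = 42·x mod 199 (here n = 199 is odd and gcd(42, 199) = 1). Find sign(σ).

-1

Trace 171: π^k(171) = [171, 18, 159, 111, 85, 187, 93] for k=0..6.
Cycle lengths of π_42 on ℤ/199ℤ: [66, 66, 66, 1]; 4 cycles in total.
4 cycles on 199: each ℓ→(−1)^(ℓ−1), product (−1)^195 = -1.
Via Zolotarev, sign(π_{42}) = (42|199) = -1.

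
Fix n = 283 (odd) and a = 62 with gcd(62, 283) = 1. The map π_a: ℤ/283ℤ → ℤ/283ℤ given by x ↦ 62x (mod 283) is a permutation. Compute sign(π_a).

+1

Start at x=158: 158 → 174 → 34 → 127 → 233 → 13 → 240 → … (one orbit).
Cycle lengths of π_62 on ℤ/283ℤ: [141, 141, 1]; 3 cycles in total.
n − c = 283 − 3 = 280; sign = (−1)^280 = +1.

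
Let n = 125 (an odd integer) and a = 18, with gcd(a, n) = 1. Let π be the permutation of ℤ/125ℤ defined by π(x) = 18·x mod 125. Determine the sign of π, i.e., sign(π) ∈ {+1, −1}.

-1

Start at x=124: 124 → 107 → 51 → 43 → 24 → 57 → 26 → … (one orbit).
Decompose π into cycles: lengths [20, 20, 20, 20, 20, 4, 4, 4, 4, 4, 4, 1] (12 cycles, including the fixed point 0).
sign(π) = (−1)^{n − #cycles} = (−1)^{125−12} = (−1)^113 = -1.
(18|125)_J = -1 (Zolotarev's lemma cross-check).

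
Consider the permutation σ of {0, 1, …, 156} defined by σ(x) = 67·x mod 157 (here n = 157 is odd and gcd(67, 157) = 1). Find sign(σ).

+1

Start at x=99: 99 → 39 → 101 → 16 → 130 → 75 → 1 → … (one orbit).
The orbit structure of x ↦ 67x mod 157: 13 orbits of sizes [13, 13, 13, 13, 13, 13, 13, 13, 13, 13, 13, 13, 1].
With 13 cycles on 157 points, sign = (−1)^{157−13} = +1.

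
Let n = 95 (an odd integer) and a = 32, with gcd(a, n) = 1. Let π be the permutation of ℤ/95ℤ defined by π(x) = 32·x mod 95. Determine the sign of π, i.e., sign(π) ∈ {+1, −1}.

+1

Start at x=9: 9 → 3 → 1 → 32 → 74 → 88 → 61 → … (one orbit).
Cycle lengths of π_32 on ℤ/95ℤ: [36, 36, 18, 4, 1]; 5 cycles in total.
95 − 5 = 90 transpositions; sign(π) = (−1)^90 = +1.
Zolotarev: (32|95) = +1, matching the cycle-count sign.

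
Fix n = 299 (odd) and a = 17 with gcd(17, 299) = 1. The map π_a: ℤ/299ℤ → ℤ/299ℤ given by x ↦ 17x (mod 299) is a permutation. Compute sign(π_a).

Trace 283: π^k(283) = [283, 27, 160, 29, 194, 9, 153] for k=0..6.
Cycle lengths of π_17 on ℤ/299ℤ: [66, 66, 66, 66, 22, 6, 6, 1]; 8 cycles in total.
With 8 cycles on 299 points, sign = (−1)^{299−8} = -1.

-1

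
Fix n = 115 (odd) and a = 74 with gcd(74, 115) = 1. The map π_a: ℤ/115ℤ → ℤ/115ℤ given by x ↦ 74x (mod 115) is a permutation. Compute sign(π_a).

Orbit of 36 under x↦74x: [36, 19, 26, 84, 6, 99, 81]… (length divides ord_115(74)).
8 cycles of lengths [22, 22, 22, 22, 22, 2, 2, 1].
n − c = 115 − 8 = 107; sign = (−1)^107 = -1.

-1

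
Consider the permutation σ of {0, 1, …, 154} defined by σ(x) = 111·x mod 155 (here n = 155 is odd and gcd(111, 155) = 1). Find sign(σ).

+1

Orbit of 56 under x↦111x: [56, 16, 71, 131, 126, 36, 121]… (length divides ord_155(111)).
The orbit structure of x ↦ 111x mod 155: 15 orbits of sizes [15, 15, 15, 15, 15, 15, 15, 15, 15, 15, 1, 1, 1, 1, 1].
n − c = 155 − 15 = 140; sign = (−1)^140 = +1.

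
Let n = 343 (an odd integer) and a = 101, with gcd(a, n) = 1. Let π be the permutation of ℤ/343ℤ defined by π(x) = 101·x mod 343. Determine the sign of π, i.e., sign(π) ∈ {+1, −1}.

-1

Start at x=12: 12 → 183 → 304 → 177 → 41 → 25 → 124 → … (one orbit).
π_101 has 4 disjoint cycles with lengths [294, 42, 6, 1] on {0,…,342}.
n − c = 343 − 4 = 339; sign = (−1)^339 = -1.
Zolotarev: (101|343) = -1, matching the cycle-count sign.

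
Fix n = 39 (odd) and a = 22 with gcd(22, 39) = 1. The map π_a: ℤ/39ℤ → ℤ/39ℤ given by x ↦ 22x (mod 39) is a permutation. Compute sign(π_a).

Orbit of 1 under x↦22x: [1, 22, 16]… (length divides ord_39(22)).
π_22 has 15 disjoint cycles with lengths [3, 3, 3, 3, 3, 3, 3, 3, 3, 3, 3, 3, 1, 1, 1] on {0,…,38}.
15 cycles on 39: each ℓ→(−1)^(ℓ−1), product (−1)^24 = +1.

+1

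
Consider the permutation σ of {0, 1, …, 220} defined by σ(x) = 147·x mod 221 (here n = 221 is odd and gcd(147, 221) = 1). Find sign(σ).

-1

Start at x=185: 185 → 12 → 217 → 75 → 196 → 82 → 120 → … (one orbit).
The orbit structure of x ↦ 147x mod 221: 8 orbits of sizes [48, 48, 48, 48, 16, 6, 6, 1].
8 cycles on 221: each ℓ→(−1)^(ℓ−1), product (−1)^213 = -1.
The Jacobi symbol (147|221) = -1 (Zolotarev) agrees.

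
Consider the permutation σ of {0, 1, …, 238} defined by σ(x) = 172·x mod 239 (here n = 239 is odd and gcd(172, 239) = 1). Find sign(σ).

-1

Orbit of 203 under x↦172x: [203, 22, 199, 51, 168, 216, 107]… (length divides ord_239(172)).
Decompose π into cycles: lengths [34, 34, 34, 34, 34, 34, 34, 1] (8 cycles, including the fixed point 0).
239 − 8 = 231 transpositions; sign(π) = (−1)^231 = -1.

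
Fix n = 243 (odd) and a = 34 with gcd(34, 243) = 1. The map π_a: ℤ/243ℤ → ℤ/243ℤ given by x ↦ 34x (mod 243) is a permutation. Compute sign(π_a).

+1

Trace 154: π^k(154) = [154, 133, 148, 172, 16, 58, 28] for k=0..6.
Cycle type of π: 81×2 + 27×2 + 9×2 + 3×2 + 1×3; total 11 cycles.
n − c = 243 − 11 = 232; sign = (−1)^232 = +1.
(34|243)_J = +1 (Zolotarev's lemma cross-check).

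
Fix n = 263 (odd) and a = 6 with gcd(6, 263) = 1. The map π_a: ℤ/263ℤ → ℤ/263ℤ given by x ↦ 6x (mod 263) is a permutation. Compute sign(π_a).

Orbit of 62 under x↦6x: [62, 109, 128, 242, 137, 33, 198]… (length divides ord_263(6)).
Decompose π into cycles: lengths [131, 131, 1] (3 cycles, including the fixed point 0).
n − c = 263 − 3 = 260; sign = (−1)^260 = +1.
(6|263)_J = +1 (Zolotarev's lemma cross-check).

+1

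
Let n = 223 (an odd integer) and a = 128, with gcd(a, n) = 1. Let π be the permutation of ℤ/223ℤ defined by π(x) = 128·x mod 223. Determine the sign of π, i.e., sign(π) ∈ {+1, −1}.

Trace 105: π^k(105) = [105, 60, 98, 56, 32, 82, 15] for k=0..6.
Decompose π into cycles: lengths [37, 37, 37, 37, 37, 37, 1] (7 cycles, including the fixed point 0).
223 − 7 = 216 transpositions; sign(π) = (−1)^216 = +1.
The Jacobi symbol (128|223) = +1 (Zolotarev) agrees.

+1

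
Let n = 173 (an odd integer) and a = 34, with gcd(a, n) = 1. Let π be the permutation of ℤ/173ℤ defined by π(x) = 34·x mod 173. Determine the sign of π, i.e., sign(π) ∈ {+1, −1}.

+1

Orbit of 43 under x↦34x: [43, 78, 57, 35, 152, 151, 117]… (length divides ord_173(34)).
Cycle lengths of π_34 on ℤ/173ℤ: [86, 86, 1]; 3 cycles in total.
sign(π) = (−1)^{n − #cycles} = (−1)^{173−3} = (−1)^170 = +1.
Via Zolotarev, sign(π_{34}) = (34|173) = +1.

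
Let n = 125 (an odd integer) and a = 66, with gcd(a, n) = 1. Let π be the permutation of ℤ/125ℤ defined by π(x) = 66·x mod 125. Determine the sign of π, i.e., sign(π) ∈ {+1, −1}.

+1

Start at x=41: 41 → 81 → 96 → 86 → 51 → 116 → 31 → … (one orbit).
The orbit structure of x ↦ 66x mod 125: 13 orbits of sizes [25, 25, 25, 25, 5, 5, 5, 5, 1, 1, 1, 1, 1].
n − c = 125 − 13 = 112; sign = (−1)^112 = +1.
Check: (66/125) = +1 by Zolotarev.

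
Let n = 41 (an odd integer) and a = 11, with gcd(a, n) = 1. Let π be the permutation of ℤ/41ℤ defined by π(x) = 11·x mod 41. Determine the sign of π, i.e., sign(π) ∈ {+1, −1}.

Orbit of 28 under x↦11x: [28, 21, 26, 40, 30, 2, 22]… (length divides ord_41(11)).
Cycle lengths of π_11 on ℤ/41ℤ: [40, 1]; 2 cycles in total.
With 2 cycles on 41 points, sign = (−1)^{41−2} = -1.

-1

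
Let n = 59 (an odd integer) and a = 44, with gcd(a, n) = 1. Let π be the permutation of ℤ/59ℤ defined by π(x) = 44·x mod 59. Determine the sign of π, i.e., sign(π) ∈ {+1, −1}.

-1

Orbit of 21 under x↦44x: [21, 39, 5, 43, 4, 58, 15]… (length divides ord_59(44)).
Cycle lengths of π_44 on ℤ/59ℤ: [58, 1]; 2 cycles in total.
2 cycles on 59: each ℓ→(−1)^(ℓ−1), product (−1)^57 = -1.
Zolotarev: (44|59) = -1, matching the cycle-count sign.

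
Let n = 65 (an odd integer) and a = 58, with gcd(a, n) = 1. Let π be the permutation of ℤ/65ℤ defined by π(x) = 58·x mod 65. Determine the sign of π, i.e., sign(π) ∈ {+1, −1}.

+1

Orbit of 1 under x↦58x: [1, 58, 49, 47, 61, 28, 64]… (length divides ord_65(58)).
Cycle lengths of π_58 on ℤ/65ℤ: [12, 12, 12, 12, 12, 4, 1]; 7 cycles in total.
sign(π) = (−1)^{n − #cycles} = (−1)^{65−7} = (−1)^58 = +1.
Via Zolotarev, sign(π_{58}) = (58|65) = +1.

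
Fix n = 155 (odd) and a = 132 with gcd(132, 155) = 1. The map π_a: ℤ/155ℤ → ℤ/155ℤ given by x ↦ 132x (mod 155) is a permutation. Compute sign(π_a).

Trace 32: π^k(32) = [32, 39, 33, 16, 97, 94, 8] for k=0..6.
Cycle type of π: 20×6 + 5×6 + 4 + 1; total 14 cycles.
Σ(ℓ_i−1) = 155−14 = 141; sign = (−1)^141 = -1.
Zolotarev: (132|155) = -1, matching the cycle-count sign.

-1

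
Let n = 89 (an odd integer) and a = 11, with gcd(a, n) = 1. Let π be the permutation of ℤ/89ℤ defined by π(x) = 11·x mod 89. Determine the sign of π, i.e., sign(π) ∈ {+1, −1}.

Start at x=44: 44 → 39 → 73 → 2 → 22 → 64 → 81 → … (one orbit).
Decompose π into cycles: lengths [22, 22, 22, 22, 1] (5 cycles, including the fixed point 0).
Σ(ℓ_i−1) = 89−5 = 84; sign = (−1)^84 = +1.
Via Zolotarev, sign(π_{11}) = (11|89) = +1.

+1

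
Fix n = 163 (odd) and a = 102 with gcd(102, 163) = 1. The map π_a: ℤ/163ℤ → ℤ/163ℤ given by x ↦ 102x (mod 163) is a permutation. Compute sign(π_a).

-1

Start at x=127: 127 → 77 → 30 → 126 → 138 → 58 → 48 → … (one orbit).
The orbit structure of x ↦ 102x mod 163: 4 orbits of sizes [54, 54, 54, 1].
n − c = 163 − 4 = 159; sign = (−1)^159 = -1.
(102|163)_J = -1 (Zolotarev's lemma cross-check).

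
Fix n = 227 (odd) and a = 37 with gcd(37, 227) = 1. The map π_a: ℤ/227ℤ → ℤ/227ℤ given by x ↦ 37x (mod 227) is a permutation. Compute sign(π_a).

Orbit of 12 under x↦37x: [12, 217, 84, 157, 134, 191, 30]… (length divides ord_227(37)).
2 cycles of lengths [226, 1].
2 cycles on 227: each ℓ→(−1)^(ℓ−1), product (−1)^225 = -1.
Via Zolotarev, sign(π_{37}) = (37|227) = -1.

-1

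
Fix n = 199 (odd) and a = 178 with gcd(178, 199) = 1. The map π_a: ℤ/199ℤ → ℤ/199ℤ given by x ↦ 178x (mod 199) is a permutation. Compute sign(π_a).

+1

Trace 92: π^k(92) = [92, 58, 175, 106, 162, 180, 1] for k=0..6.
π_178 has 23 disjoint cycles with lengths [9, 9, 9, 9, 9, 9, 9, 9, 9, 9, 9, 9, 9, 9, 9, 9, 9, 9, 9, 9, 9, 9, 1] on {0,…,198}.
23 cycles on 199: each ℓ→(−1)^(ℓ−1), product (−1)^176 = +1.
Check: (178/199) = +1 by Zolotarev.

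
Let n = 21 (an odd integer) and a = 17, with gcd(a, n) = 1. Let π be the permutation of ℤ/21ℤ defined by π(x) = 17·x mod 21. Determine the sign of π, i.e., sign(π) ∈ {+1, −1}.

Orbit of 4 under x↦17x: [4, 5, 1, 17, 16, 20]… (length divides ord_21(17)).
5 cycles of lengths [6, 6, 6, 2, 1].
21 − 5 = 16 transpositions; sign(π) = (−1)^16 = +1.

+1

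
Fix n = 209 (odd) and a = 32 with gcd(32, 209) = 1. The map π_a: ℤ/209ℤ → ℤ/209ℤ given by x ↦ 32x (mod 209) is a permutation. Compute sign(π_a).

+1

Start at x=32: 32 → 188 → 164 → 23 → 109 → 144 → 10 → … (one orbit).
Cycle type of π: 18×11 + 2×5 + 1; total 17 cycles.
sign(π) = (−1)^{n − #cycles} = (−1)^{209−17} = (−1)^192 = +1.
Zolotarev: (32|209) = +1, matching the cycle-count sign.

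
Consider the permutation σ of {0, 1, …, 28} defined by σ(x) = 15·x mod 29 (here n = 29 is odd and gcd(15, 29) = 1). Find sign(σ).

Start at x=4: 4 → 2 → 1 → 15 → 22 → 11 → 20 → … (one orbit).
Cycle type of π: 28 + 1; total 2 cycles.
29 − 2 = 27 transpositions; sign(π) = (−1)^27 = -1.

-1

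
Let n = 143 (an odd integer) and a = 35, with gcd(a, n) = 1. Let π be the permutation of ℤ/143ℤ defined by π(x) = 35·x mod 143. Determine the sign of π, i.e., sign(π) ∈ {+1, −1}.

Trace 29: π^k(29) = [29, 14, 61, 133, 79, 48, 107] for k=0..6.
10 cycles of lengths [30, 30, 30, 30, 10, 3, 3, 3, 3, 1].
n − c = 143 − 10 = 133; sign = (−1)^133 = -1.
Zolotarev: (35|143) = -1, matching the cycle-count sign.

-1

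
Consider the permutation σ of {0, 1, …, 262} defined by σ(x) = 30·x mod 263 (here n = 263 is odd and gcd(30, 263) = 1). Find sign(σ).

Start at x=74: 74 → 116 → 61 → 252 → 196 → 94 → 190 → … (one orbit).
The orbit structure of x ↦ 30x mod 263: 2 orbits of sizes [262, 1].
263 − 2 = 261 transpositions; sign(π) = (−1)^261 = -1.
Zolotarev: (30|263) = -1, matching the cycle-count sign.

-1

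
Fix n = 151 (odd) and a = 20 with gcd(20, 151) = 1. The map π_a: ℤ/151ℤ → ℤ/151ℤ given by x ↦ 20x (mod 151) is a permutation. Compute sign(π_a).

Trace 84: π^k(84) = [84, 19, 78, 50, 94, 68, 1] for k=0..6.
Cycle lengths of π_20 on ℤ/151ℤ: [25, 25, 25, 25, 25, 25, 1]; 7 cycles in total.
7 cycles on 151: each ℓ→(−1)^(ℓ−1), product (−1)^144 = +1.
(20|151)_J = +1 (Zolotarev's lemma cross-check).

+1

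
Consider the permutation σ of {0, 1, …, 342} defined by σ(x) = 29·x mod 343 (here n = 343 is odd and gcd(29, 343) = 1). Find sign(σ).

+1

Start at x=106: 106 → 330 → 309 → 43 → 218 → 148 → 176 → … (one orbit).
19 cycles of lengths [49, 49, 49, 49, 49, 49, 7, 7, 7, 7, 7, 7, 1, 1, 1, 1, 1, 1, 1].
19 cycles on 343: each ℓ→(−1)^(ℓ−1), product (−1)^324 = +1.
Zolotarev: (29|343) = +1, matching the cycle-count sign.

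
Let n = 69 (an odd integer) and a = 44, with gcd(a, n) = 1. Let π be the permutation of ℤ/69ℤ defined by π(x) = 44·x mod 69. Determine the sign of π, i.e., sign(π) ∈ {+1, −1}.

Orbit of 58 under x↦44x: [58, 68, 25, 65, 31, 53, 55]… (length divides ord_69(44)).
Cycle lengths of π_44 on ℤ/69ℤ: [22, 22, 22, 2, 1]; 5 cycles in total.
n − c = 69 − 5 = 64; sign = (−1)^64 = +1.
The Jacobi symbol (44|69) = +1 (Zolotarev) agrees.

+1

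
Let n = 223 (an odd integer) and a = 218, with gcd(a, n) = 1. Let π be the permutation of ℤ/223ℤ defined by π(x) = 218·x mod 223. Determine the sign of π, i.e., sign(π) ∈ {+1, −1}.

Trace 169: π^k(169) = [169, 47, 211, 60, 146, 162, 82] for k=0..6.
π_218 has 3 disjoint cycles with lengths [111, 111, 1] on {0,…,222}.
sign(π) = (−1)^{n − #cycles} = (−1)^{223−3} = (−1)^220 = +1.
Via Zolotarev, sign(π_{218}) = (218|223) = +1.

+1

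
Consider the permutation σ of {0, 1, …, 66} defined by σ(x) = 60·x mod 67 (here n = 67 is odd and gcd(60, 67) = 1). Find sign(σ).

+1

Start at x=26: 26 → 19 → 1 → 60 → 49 → 59 → 56 → … (one orbit).
π_60 has 3 disjoint cycles with lengths [33, 33, 1] on {0,…,66}.
3 cycles on 67: each ℓ→(−1)^(ℓ−1), product (−1)^64 = +1.
Check: (60/67) = +1 by Zolotarev.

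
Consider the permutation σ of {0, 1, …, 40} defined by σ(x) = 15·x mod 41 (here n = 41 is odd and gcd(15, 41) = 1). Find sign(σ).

-1

Start at x=12: 12 → 16 → 35 → 33 → 3 → 4 → 19 → … (one orbit).
Cycle lengths of π_15 on ℤ/41ℤ: [40, 1]; 2 cycles in total.
Σ(ℓ_i−1) = 41−2 = 39; sign = (−1)^39 = -1.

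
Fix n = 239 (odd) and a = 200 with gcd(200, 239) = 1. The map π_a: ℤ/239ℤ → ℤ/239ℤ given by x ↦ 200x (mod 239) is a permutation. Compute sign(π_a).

+1

Trace 87: π^k(87) = [87, 192, 160, 213, 58, 128, 27] for k=0..6.
Cycle type of π: 119×2 + 1; total 3 cycles.
3 cycles on 239: each ℓ→(−1)^(ℓ−1), product (−1)^236 = +1.
Check: (200/239) = +1 by Zolotarev.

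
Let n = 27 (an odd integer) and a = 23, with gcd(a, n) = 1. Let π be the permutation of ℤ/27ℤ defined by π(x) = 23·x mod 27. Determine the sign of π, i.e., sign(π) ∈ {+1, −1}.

Start at x=20: 20 → 1 → 23 → 16 → 17 → 13 → 2 → … (one orbit).
4 cycles of lengths [18, 6, 2, 1].
Σ(ℓ_i−1) = 27−4 = 23; sign = (−1)^23 = -1.
(23|27)_J = -1 (Zolotarev's lemma cross-check).

-1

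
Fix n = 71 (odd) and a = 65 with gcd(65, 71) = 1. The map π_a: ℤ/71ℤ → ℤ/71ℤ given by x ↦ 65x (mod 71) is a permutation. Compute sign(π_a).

-1

Start at x=52: 52 → 43 → 26 → 57 → 13 → 64 → 42 → … (one orbit).
Cycle lengths of π_65 on ℤ/71ℤ: [70, 1]; 2 cycles in total.
2 cycles on 71: each ℓ→(−1)^(ℓ−1), product (−1)^69 = -1.
Zolotarev: (65|71) = -1, matching the cycle-count sign.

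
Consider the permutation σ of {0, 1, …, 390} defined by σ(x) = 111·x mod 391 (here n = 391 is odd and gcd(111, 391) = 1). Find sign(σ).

Trace 287: π^k(287) = [287, 186, 314, 55, 240, 52, 298] for k=0..6.
8 cycles of lengths [88, 88, 88, 88, 22, 8, 8, 1].
Σ(ℓ_i−1) = 391−8 = 383; sign = (−1)^383 = -1.

-1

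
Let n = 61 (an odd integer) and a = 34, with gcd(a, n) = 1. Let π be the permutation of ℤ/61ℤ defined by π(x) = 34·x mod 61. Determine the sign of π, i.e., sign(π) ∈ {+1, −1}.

Orbit of 9 under x↦34x: [9, 1, 34, 58, 20]… (length divides ord_61(34)).
Decompose π into cycles: lengths [5, 5, 5, 5, 5, 5, 5, 5, 5, 5, 5, 5, 1] (13 cycles, including the fixed point 0).
With 13 cycles on 61 points, sign = (−1)^{61−13} = +1.
(34|61)_J = +1 (Zolotarev's lemma cross-check).

+1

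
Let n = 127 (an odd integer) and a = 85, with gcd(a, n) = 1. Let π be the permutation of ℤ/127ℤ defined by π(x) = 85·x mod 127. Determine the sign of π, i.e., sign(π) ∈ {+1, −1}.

-1

Start at x=10: 10 → 88 → 114 → 38 → 55 → 103 → 119 → … (one orbit).
Decompose π into cycles: lengths [126, 1] (2 cycles, including the fixed point 0).
sign(π) = (−1)^{n − #cycles} = (−1)^{127−2} = (−1)^125 = -1.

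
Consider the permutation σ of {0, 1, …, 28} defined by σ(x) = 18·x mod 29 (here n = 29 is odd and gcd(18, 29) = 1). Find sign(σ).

-1

Orbit of 13 under x↦18x: [13, 2, 7, 10, 6, 21, 1]… (length divides ord_29(18)).
Cycle type of π: 28 + 1; total 2 cycles.
n − c = 29 − 2 = 27; sign = (−1)^27 = -1.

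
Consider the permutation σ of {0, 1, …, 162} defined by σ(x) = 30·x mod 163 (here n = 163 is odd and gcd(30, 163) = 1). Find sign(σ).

Trace 104: π^k(104) = [104, 23, 38, 162, 133, 78, 58] for k=0..6.
Cycle lengths of π_30 on ℤ/163ℤ: [18, 18, 18, 18, 18, 18, 18, 18, 18, 1]; 10 cycles in total.
sign(π) = (−1)^{n − #cycles} = (−1)^{163−10} = (−1)^153 = -1.
Via Zolotarev, sign(π_{30}) = (30|163) = -1.

-1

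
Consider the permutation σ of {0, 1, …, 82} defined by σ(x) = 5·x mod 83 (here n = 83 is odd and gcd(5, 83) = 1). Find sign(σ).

Trace 33: π^k(33) = [33, 82, 78, 58, 41, 39, 29] for k=0..6.
π_5 has 2 disjoint cycles with lengths [82, 1] on {0,…,82}.
2 cycles on 83: each ℓ→(−1)^(ℓ−1), product (−1)^81 = -1.

-1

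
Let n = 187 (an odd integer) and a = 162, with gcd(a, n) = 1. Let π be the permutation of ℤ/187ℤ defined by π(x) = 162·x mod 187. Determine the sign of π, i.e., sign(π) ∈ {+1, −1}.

-1

Orbit of 47 under x↦162x: [47, 134, 16, 161, 89, 19, 86]… (length divides ord_187(162)).
The orbit structure of x ↦ 162x mod 187: 8 orbits of sizes [40, 40, 40, 40, 10, 8, 8, 1].
187 − 8 = 179 transpositions; sign(π) = (−1)^179 = -1.
(162|187)_J = -1 (Zolotarev's lemma cross-check).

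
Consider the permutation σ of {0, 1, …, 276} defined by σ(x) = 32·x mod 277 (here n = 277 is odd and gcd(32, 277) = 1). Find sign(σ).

-1

Orbit of 82 under x↦32x: [82, 131, 37, 76, 216, 264, 138]… (length divides ord_277(32)).
Decompose π into cycles: lengths [92, 92, 92, 1] (4 cycles, including the fixed point 0).
277 − 4 = 273 transpositions; sign(π) = (−1)^273 = -1.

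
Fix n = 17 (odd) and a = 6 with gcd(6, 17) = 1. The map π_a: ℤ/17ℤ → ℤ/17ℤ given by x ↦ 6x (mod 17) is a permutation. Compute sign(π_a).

-1

Trace 3: π^k(3) = [3, 1, 6, 2, 12, 4, 7] for k=0..6.
π_6 has 2 disjoint cycles with lengths [16, 1] on {0,…,16}.
sign(π) = (−1)^{n − #cycles} = (−1)^{17−2} = (−1)^15 = -1.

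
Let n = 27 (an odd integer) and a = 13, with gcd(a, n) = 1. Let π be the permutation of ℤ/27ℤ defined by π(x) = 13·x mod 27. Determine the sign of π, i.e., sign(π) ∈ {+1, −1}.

+1

Trace 7: π^k(7) = [7, 10, 22, 16, 19, 4, 25] for k=0..6.
7 cycles of lengths [9, 9, 3, 3, 1, 1, 1].
Σ(ℓ_i−1) = 27−7 = 20; sign = (−1)^20 = +1.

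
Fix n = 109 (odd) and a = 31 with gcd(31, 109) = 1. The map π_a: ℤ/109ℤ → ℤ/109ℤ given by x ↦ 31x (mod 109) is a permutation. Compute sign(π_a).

+1

Orbit of 3 under x↦31x: [3, 93, 49, 102, 1, 31, 89]… (length divides ord_109(31)).
Decompose π into cycles: lengths [54, 54, 1] (3 cycles, including the fixed point 0).
sign(π) = (−1)^{n − #cycles} = (−1)^{109−3} = (−1)^106 = +1.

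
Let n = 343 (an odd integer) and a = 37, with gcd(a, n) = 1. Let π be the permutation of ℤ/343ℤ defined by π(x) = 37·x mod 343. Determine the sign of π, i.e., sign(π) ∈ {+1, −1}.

Trace 291: π^k(291) = [291, 134, 156, 284, 218, 177, 32] for k=0..6.
Cycle lengths of π_37 on ℤ/343ℤ: [147, 147, 21, 21, 3, 3, 1]; 7 cycles in total.
sign(π) = (−1)^{n − #cycles} = (−1)^{343−7} = (−1)^336 = +1.
The Jacobi symbol (37|343) = +1 (Zolotarev) agrees.

+1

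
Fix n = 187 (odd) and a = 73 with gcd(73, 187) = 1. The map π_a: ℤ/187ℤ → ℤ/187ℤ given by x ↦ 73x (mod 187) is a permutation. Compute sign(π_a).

+1

Start at x=70: 70 → 61 → 152 → 63 → 111 → 62 → 38 → … (one orbit).
Cycle lengths of π_73 on ℤ/187ℤ: [80, 80, 16, 10, 1]; 5 cycles in total.
With 5 cycles on 187 points, sign = (−1)^{187−5} = +1.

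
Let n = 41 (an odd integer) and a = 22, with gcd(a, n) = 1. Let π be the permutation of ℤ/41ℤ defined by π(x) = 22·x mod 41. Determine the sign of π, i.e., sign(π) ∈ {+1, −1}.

Start at x=11: 11 → 37 → 35 → 32 → 7 → 31 → 26 → … (one orbit).
Cycle type of π: 40 + 1; total 2 cycles.
2 cycles on 41: each ℓ→(−1)^(ℓ−1), product (−1)^39 = -1.
(22|41)_J = -1 (Zolotarev's lemma cross-check).

-1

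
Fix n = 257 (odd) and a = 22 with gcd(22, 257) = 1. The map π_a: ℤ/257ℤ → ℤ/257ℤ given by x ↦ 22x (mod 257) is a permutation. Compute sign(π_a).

Trace 67: π^k(67) = [67, 189, 46, 241, 162, 223, 23] for k=0..6.
5 cycles of lengths [64, 64, 64, 64, 1].
With 5 cycles on 257 points, sign = (−1)^{257−5} = +1.
(22|257)_J = +1 (Zolotarev's lemma cross-check).

+1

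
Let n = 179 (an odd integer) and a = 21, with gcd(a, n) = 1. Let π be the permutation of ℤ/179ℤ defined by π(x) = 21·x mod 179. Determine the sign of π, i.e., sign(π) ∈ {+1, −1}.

-1

Trace 56: π^k(56) = [56, 102, 173, 53, 39, 103, 15] for k=0..6.
The orbit structure of x ↦ 21x mod 179: 2 orbits of sizes [178, 1].
2 cycles on 179: each ℓ→(−1)^(ℓ−1), product (−1)^177 = -1.
Via Zolotarev, sign(π_{21}) = (21|179) = -1.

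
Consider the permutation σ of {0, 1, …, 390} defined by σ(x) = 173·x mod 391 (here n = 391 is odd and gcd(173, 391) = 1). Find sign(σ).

Orbit of 225 under x↦173x: [225, 216, 223, 261, 188, 71, 162]… (length divides ord_391(173)).
Cycle lengths of π_173 on ℤ/391ℤ: [176, 176, 16, 11, 11, 1]; 6 cycles in total.
n − c = 391 − 6 = 385; sign = (−1)^385 = -1.

-1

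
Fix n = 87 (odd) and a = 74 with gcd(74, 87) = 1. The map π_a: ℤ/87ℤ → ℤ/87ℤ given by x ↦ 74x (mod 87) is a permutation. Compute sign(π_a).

-1

Orbit of 53 under x↦74x: [53, 7, 83, 52, 20, 1, 74]… (length divides ord_87(74)).
Decompose π into cycles: lengths [14, 14, 14, 14, 7, 7, 7, 7, 2, 1] (10 cycles, including the fixed point 0).
sign(π) = (−1)^{n − #cycles} = (−1)^{87−10} = (−1)^77 = -1.
(74|87)_J = -1 (Zolotarev's lemma cross-check).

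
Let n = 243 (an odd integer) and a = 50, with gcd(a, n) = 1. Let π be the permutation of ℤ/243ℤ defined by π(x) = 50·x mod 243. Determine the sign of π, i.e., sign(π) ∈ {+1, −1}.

Orbit of 80 under x↦50x: [80, 112, 11, 64, 41, 106, 197]… (length divides ord_243(50)).
π_50 has 6 disjoint cycles with lengths [162, 54, 18, 6, 2, 1] on {0,…,242}.
243 − 6 = 237 transpositions; sign(π) = (−1)^237 = -1.
Via Zolotarev, sign(π_{50}) = (50|243) = -1.

-1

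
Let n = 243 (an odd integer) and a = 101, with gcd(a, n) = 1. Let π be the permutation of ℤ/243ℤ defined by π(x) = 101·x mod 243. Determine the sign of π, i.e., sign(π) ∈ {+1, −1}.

Start at x=146: 146 → 166 → 242 → 142 → 5 → 19 → 218 → … (one orbit).
Cycle lengths of π_101 on ℤ/243ℤ: [162, 54, 18, 6, 2, 1]; 6 cycles in total.
243 − 6 = 237 transpositions; sign(π) = (−1)^237 = -1.

-1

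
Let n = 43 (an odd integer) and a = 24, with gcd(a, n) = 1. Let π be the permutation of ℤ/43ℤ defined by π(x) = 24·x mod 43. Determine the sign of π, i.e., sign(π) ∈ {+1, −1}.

Orbit of 41 under x↦24x: [41, 38, 9, 1, 24, 17, 21]… (length divides ord_43(24)).
Cycle type of π: 21×2 + 1; total 3 cycles.
sign(π) = (−1)^{n − #cycles} = (−1)^{43−3} = (−1)^40 = +1.
The Jacobi symbol (24|43) = +1 (Zolotarev) agrees.

+1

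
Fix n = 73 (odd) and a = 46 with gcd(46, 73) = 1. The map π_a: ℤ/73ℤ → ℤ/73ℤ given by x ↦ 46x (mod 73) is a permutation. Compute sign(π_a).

+1

Orbit of 1 under x↦46x: [1, 46, 72, 27]… (length divides ord_73(46)).
π_46 has 19 disjoint cycles with lengths [4, 4, 4, 4, 4, 4, 4, 4, 4, 4, 4, 4, 4, 4, 4, 4, 4, 4, 1] on {0,…,72}.
sign(π) = (−1)^{n − #cycles} = (−1)^{73−19} = (−1)^54 = +1.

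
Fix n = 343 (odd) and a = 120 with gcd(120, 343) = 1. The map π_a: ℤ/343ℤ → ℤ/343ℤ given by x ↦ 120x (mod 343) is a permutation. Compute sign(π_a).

Orbit of 218 under x↦120x: [218, 92, 64, 134, 302, 225, 246]… (length divides ord_343(120)).
Cycle lengths of π_120 on ℤ/343ℤ: [49, 49, 49, 49, 49, 49, 7, 7, 7, 7, 7, 7, 1, 1, 1, 1, 1, 1, 1]; 19 cycles in total.
sign(π) = (−1)^{n − #cycles} = (−1)^{343−19} = (−1)^324 = +1.

+1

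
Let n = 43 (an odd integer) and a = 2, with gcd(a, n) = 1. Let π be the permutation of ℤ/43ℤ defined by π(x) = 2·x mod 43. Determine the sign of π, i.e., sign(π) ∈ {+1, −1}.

Trace 16: π^k(16) = [16, 32, 21, 42, 41, 39, 35] for k=0..6.
Cycle lengths of π_2 on ℤ/43ℤ: [14, 14, 14, 1]; 4 cycles in total.
n − c = 43 − 4 = 39; sign = (−1)^39 = -1.
Via Zolotarev, sign(π_{2}) = (2|43) = -1.

-1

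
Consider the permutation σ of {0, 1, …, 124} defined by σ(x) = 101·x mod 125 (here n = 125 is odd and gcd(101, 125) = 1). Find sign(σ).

Orbit of 1 under x↦101x: [1, 101, 76, 51, 26]… (length divides ord_125(101)).
π_101 has 45 disjoint cycles with lengths [5, 5, 5, 5, 5, 5, 5, 5, 5, 5, 5, 5, 5, 5, 5, 5, 5, 5, 5, 5, 1, 1, 1, 1, 1, 1, 1, 1, 1, 1, 1, 1, 1, 1, 1, 1, 1, 1, 1, 1, 1, 1, 1, 1, 1] on {0,…,124}.
With 45 cycles on 125 points, sign = (−1)^{125−45} = +1.
Check: (101/125) = +1 by Zolotarev.

+1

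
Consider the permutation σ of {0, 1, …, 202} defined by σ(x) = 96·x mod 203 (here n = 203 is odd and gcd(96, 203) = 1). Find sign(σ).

Orbit of 178 under x↦96x: [178, 36, 5, 74, 202, 107, 122]… (length divides ord_203(96)).
π_96 has 8 disjoint cycles with lengths [42, 42, 42, 42, 14, 14, 6, 1] on {0,…,202}.
n − c = 203 − 8 = 195; sign = (−1)^195 = -1.
(96|203)_J = -1 (Zolotarev's lemma cross-check).

-1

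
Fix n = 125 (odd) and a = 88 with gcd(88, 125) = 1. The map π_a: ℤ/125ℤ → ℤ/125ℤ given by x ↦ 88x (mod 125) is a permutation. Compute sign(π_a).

Trace 98: π^k(98) = [98, 124, 37, 6, 28, 89, 82] for k=0..6.
Cycle type of π: 100 + 20 + 4 + 1; total 4 cycles.
n − c = 125 − 4 = 121; sign = (−1)^121 = -1.

-1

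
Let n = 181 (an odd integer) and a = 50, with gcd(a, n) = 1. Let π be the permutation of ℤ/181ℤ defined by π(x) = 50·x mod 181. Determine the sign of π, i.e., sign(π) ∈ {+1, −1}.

Start at x=172: 172 → 93 → 125 → 96 → 94 → 175 → 62 → … (one orbit).
The orbit structure of x ↦ 50x mod 181: 2 orbits of sizes [180, 1].
n − c = 181 − 2 = 179; sign = (−1)^179 = -1.

-1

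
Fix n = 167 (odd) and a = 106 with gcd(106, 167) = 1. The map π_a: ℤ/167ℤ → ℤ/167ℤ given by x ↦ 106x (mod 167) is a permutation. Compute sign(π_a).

-1

Trace 78: π^k(78) = [78, 85, 159, 154, 125, 57, 30] for k=0..6.
Decompose π into cycles: lengths [166, 1] (2 cycles, including the fixed point 0).
With 2 cycles on 167 points, sign = (−1)^{167−2} = -1.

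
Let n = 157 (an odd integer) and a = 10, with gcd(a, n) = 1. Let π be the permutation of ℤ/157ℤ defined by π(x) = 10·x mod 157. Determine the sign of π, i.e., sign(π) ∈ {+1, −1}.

+1

Trace 76: π^k(76) = [76, 132, 64, 12, 120, 101, 68] for k=0..6.
Decompose π into cycles: lengths [78, 78, 1] (3 cycles, including the fixed point 0).
157 − 3 = 154 transpositions; sign(π) = (−1)^154 = +1.
Via Zolotarev, sign(π_{10}) = (10|157) = +1.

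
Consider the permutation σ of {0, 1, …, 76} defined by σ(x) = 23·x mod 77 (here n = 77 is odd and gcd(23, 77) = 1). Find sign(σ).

+1

Start at x=67: 67 → 1 → 23 → 67 (one orbit).
Cycle type of π: 3×22 + 1×11; total 33 cycles.
sign(π) = (−1)^{n − #cycles} = (−1)^{77−33} = (−1)^44 = +1.
The Jacobi symbol (23|77) = +1 (Zolotarev) agrees.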